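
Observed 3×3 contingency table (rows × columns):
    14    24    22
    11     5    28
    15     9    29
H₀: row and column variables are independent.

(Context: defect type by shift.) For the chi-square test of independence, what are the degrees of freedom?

df = (r−1)(c−1) = (3−1)·(3−1) = 4

degrees of freedom = 4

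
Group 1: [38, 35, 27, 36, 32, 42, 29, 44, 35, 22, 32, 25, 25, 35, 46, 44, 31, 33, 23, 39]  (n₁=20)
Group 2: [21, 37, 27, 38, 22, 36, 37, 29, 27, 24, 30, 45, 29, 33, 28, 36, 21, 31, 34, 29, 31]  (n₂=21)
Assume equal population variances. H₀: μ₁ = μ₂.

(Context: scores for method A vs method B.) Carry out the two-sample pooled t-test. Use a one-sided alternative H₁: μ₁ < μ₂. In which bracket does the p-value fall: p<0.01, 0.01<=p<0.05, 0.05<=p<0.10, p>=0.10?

p-value bracket: p>=0.10

x̄₁=33.650, s₁=7.154, n₁=20
x̄₂=30.714, s₂=6.174, n₂=21
s_p² = [19·7.154² + 20·6.174²]/39 = 44.4830
SE = √(s_p²·(1/20+1/21)) = 2.0838
t = (33.650−30.714)/2.0838 = 1.4088
df = 39
p-value (one-sided, H₁ less) = 0.91659
→ bracket: p>=0.10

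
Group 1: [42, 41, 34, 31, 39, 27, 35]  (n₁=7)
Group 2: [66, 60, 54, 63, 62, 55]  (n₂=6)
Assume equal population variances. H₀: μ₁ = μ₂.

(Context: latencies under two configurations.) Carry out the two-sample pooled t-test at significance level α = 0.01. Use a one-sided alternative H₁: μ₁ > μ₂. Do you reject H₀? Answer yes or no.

reject H₀: no

x̄₁=35.571, s₁=5.473, n₁=7
x̄₂=60.000, s₂=4.690, n₂=6
s_p² = [6·5.473² + 5·4.690²]/11 = 26.3377
SE = √(s_p²·(1/7+1/6)) = 2.8552
t = (35.571−60.000)/2.8552 = -8.5558
df = 11
p-value (one-sided, H₁ greater) = 1.00000
At α=0.01: p ≥ α → fail to reject H₀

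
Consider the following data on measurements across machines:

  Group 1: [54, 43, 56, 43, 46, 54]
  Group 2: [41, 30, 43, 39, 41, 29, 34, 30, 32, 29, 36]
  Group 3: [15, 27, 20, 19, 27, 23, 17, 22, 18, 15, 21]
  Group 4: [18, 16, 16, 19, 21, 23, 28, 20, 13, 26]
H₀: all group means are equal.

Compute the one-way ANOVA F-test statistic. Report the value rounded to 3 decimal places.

test statistic = 61.027

Group means [49.33, 34.91, 20.36, 20.00], grand mean 29.053
SSB = Σnᵢ(x̄ᵢ−x̄)² = 4495.107; SSW = ΣΣ(x−x̄ᵢ)² = 834.788
MSB = 4495.107/3 = 1498.3690; MSW = 834.788/34 = 24.5526
F = MSB/MSW = 61.0269
df = (3, 34)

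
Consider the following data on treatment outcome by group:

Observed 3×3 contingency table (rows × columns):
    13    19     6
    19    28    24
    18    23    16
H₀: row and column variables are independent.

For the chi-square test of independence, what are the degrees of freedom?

df = (r−1)(c−1) = (3−1)·(3−1) = 4

degrees of freedom = 4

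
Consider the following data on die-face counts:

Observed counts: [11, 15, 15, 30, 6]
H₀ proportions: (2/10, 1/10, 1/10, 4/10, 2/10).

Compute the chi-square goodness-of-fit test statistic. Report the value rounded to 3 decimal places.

n = 77; E_i = n·p_i = [15.40, 7.70, 7.70, 30.80, 15.40]
χ² = (11−15.40)²/15.40 + (15−7.70)²/7.70 + (15−7.70)²/7.70 + (30−30.80)²/30.80 + (6−15.40)²/15.40 = 20.8571
df = 4

test statistic = 20.857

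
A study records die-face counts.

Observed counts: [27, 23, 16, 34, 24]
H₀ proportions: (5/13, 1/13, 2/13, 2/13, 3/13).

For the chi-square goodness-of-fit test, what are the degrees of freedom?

degrees of freedom = 4

df = k − 1 = 5 − 1 = 4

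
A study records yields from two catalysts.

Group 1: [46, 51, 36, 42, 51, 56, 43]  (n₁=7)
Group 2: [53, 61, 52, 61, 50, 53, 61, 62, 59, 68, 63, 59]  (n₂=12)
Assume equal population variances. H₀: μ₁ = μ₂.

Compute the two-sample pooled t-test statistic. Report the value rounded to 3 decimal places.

x̄₁=46.429, s₁=6.754, n₁=7
x̄₂=58.500, s₂=5.368, n₂=12
s_p² = [6·6.754² + 11·5.368²]/17 = 34.7479
SE = √(s_p²·(1/7+1/12)) = 2.8035
t = (46.429−58.500)/2.8035 = -4.3058
df = 17

test statistic = -4.306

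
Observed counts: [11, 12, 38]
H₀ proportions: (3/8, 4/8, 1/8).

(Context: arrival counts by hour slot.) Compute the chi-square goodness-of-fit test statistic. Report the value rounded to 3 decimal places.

test statistic = 138.388

n = 61; E_i = n·p_i = [22.88, 30.50, 7.62]
χ² = (11−22.88)²/22.88 + (12−30.50)²/30.50 + (38−7.62)²/7.62 = 138.3880
df = 2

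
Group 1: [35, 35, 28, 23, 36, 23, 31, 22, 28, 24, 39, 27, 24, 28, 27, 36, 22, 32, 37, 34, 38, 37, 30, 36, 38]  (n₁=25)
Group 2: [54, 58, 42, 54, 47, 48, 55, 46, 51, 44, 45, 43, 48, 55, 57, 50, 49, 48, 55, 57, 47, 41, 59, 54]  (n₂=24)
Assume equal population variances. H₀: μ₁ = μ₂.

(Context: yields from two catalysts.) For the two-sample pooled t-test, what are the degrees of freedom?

degrees of freedom = 47

df = n₁ + n₂ − 2 = 25 + 24 − 2 = 47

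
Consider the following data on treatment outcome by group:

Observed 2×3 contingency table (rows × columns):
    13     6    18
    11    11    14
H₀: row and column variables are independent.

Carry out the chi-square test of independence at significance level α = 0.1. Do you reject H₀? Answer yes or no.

Row totals [37, 36], col totals [24, 17, 32], n=73
χ² = (13−12.16)²/12.16 + (6−8.62)²/8.62 + (18−16.22)²/16.22 + (11−11.84)²/11.84 + (11−8.38)²/8.38 + (14−15.78)²/15.78 = 2.1240
df = 2
p-value (upper-tail) = 0.34577
At α=0.1: p ≥ α → fail to reject H₀

reject H₀: no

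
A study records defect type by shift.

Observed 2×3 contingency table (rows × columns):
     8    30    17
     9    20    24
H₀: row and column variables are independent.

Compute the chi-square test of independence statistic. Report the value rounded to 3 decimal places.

test statistic = 3.218

Row totals [55, 53], col totals [17, 50, 41], n=108
χ² = (8−8.66)²/8.66 + (30−25.46)²/25.46 + (17−20.88)²/20.88 + (9−8.34)²/8.34 + (20−24.54)²/24.54 + (24−20.12)²/20.12 = 3.2180
df = 2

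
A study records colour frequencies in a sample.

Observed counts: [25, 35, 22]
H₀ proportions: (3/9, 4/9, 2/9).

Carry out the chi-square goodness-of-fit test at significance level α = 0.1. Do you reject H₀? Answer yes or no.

reject H₀: no

n = 82; E_i = n·p_i = [27.33, 36.44, 18.22]
χ² = (25−27.33)²/27.33 + (35−36.44)²/36.44 + (22−18.22)²/18.22 = 1.0396
df = 2
p-value (upper-tail) = 0.59463
At α=0.1: p ≥ α → fail to reject H₀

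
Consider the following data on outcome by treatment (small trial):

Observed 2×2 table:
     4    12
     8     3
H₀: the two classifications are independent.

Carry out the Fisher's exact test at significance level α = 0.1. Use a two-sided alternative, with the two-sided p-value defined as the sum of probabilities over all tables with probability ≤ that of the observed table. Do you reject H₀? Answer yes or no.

reject H₀: yes

Margins: r₁=16, r₂=11, c₁=12, c₂=15, n=27
p_obs = C(16,4)·C(11,8)/C(27,12); sum pmf over tables with pmf ≤ p_obs
p-value (two-sided) = 0.02199
At α=0.1: p < α → reject H₀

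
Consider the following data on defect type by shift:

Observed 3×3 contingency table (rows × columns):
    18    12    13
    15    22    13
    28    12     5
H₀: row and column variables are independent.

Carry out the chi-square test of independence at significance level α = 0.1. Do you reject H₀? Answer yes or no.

Row totals [43, 50, 45], col totals [61, 46, 31], n=138
χ² = (18−19.01)²/19.01 + (12−14.33)²/14.33 + (13−9.66)²/9.66 + (15−22.10)²/22.10 + (22−16.67)²/16.67 + (13−11.23)²/11.23 + (28−19.89)²/19.89 + (12−15.00)²/15.00 + (5−10.11)²/10.11 = 12.3426
df = 4
p-value (upper-tail) = 0.01498
At α=0.1: p < α → reject H₀

reject H₀: yes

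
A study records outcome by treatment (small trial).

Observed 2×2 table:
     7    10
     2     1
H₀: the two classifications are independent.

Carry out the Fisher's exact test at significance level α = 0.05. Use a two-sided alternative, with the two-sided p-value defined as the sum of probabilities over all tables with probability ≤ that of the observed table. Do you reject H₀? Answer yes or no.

reject H₀: no

Margins: r₁=17, r₂=3, c₁=9, c₂=11, n=20
p_obs = C(17,7)·C(3,2)/C(20,9); sum pmf over tables with pmf ≤ p_obs
p-value (two-sided) = 0.56579
At α=0.05: p ≥ α → fail to reject H₀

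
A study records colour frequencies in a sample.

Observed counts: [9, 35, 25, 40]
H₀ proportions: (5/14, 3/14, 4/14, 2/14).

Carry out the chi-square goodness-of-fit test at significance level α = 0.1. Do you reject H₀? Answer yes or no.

n = 109; E_i = n·p_i = [38.93, 23.36, 31.14, 15.57]
χ² = (9−38.93)²/38.93 + (35−23.36)²/23.36 + (25−31.14)²/31.14 + (40−15.57)²/15.57 = 68.3483
df = 3
p-value (upper-tail) = 0.00000
At α=0.1: p < α → reject H₀

reject H₀: yes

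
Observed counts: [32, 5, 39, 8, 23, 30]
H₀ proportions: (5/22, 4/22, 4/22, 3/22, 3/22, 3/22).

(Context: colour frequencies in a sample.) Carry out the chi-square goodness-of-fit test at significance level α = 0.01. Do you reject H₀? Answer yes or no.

reject H₀: yes

n = 137; E_i = n·p_i = [31.14, 24.91, 24.91, 18.68, 18.68, 18.68]
χ² = (32−31.14)²/31.14 + (5−24.91)²/24.91 + (39−24.91)²/24.91 + (8−18.68)²/18.68 + (23−18.68)²/18.68 + (30−18.68)²/18.68 = 37.8706
df = 5
p-value (upper-tail) = 0.00000
At α=0.01: p < α → reject H₀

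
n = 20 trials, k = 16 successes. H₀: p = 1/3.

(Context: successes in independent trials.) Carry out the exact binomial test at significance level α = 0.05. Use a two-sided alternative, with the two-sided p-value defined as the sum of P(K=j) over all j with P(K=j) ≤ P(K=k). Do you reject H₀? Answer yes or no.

reject H₀: yes

Exact binomial: n=20, k=16, p₀=1/3=0.3333
P(X=j) = C(n,j)·p₀^j·(1−p₀)^(n−j); p = Σ P(X=j) over j with P(X=j) ≤ P(X=16)
p-value (two-sided) = 0.00003
At α=0.05: p < α → reject H₀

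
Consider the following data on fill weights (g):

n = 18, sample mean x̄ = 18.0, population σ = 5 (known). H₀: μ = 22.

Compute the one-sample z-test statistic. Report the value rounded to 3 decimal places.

SE = σ/√n = 5/√18 = 1.1785
z = (x̄−μ₀)/SE = (18.0−22)/1.1785 = -3.3941

test statistic = -3.394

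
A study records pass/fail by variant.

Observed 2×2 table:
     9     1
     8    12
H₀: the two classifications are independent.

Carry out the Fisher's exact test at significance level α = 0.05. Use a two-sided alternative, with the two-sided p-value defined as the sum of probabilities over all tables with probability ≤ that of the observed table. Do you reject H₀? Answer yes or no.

reject H₀: yes

Margins: r₁=10, r₂=20, c₁=17, c₂=13, n=30
p_obs = C(10,9)·C(20,8)/C(30,17); sum pmf over tables with pmf ≤ p_obs
p-value (two-sided) = 0.01741
At α=0.05: p < α → reject H₀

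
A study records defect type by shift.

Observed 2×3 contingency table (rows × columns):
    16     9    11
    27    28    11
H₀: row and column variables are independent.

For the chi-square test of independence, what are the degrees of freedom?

degrees of freedom = 2

df = (r−1)(c−1) = (2−1)·(3−1) = 2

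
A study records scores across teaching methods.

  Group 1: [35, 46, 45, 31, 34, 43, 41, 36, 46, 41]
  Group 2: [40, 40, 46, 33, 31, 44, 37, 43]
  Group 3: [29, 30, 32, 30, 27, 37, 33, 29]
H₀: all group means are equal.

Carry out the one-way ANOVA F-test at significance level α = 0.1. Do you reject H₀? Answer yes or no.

reject H₀: yes

Group means [39.80, 39.25, 30.88], grand mean 36.885
SSB = Σnᵢ(x̄ᵢ−x̄)² = 418.679; SSW = ΣΣ(x−x̄ᵢ)² = 527.975
MSB = 418.679/2 = 209.3394; MSW = 527.975/23 = 22.9554
F = MSB/MSW = 9.1194
df = (2, 23)
p-value (upper-tail) = 0.00121
At α=0.1: p < α → reject H₀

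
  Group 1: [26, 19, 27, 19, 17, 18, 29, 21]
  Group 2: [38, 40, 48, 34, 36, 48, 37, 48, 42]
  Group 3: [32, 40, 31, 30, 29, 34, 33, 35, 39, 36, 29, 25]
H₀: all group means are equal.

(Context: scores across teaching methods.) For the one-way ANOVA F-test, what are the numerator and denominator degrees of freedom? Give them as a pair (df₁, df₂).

k = 3 groups, N = 29 total
df = (k−1, N−k) = (3−1, 29−3) = (2, 26)

degrees of freedom = [2, 26]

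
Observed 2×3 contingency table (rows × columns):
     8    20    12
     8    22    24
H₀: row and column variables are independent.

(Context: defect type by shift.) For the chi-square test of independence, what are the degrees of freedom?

degrees of freedom = 2

df = (r−1)(c−1) = (2−1)·(3−1) = 2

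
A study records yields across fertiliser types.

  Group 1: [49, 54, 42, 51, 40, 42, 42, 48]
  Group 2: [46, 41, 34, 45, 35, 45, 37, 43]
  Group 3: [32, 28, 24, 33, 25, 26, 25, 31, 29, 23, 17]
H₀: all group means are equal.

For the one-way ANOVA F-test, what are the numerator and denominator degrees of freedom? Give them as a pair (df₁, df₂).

degrees of freedom = [2, 24]

k = 3 groups, N = 27 total
df = (k−1, N−k) = (3−1, 27−3) = (2, 24)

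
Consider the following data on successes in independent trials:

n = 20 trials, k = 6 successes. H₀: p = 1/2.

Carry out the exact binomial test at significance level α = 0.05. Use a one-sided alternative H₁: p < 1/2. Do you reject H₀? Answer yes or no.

Exact binomial: n=20, k=6, p₀=1/2=0.5000
P(X≤6) from Σ C(n,i)·p₀^i·(1−p₀)^(n−i)
p-value (one-sided, H₁ less) = 0.05766
At α=0.05: p ≥ α → fail to reject H₀

reject H₀: no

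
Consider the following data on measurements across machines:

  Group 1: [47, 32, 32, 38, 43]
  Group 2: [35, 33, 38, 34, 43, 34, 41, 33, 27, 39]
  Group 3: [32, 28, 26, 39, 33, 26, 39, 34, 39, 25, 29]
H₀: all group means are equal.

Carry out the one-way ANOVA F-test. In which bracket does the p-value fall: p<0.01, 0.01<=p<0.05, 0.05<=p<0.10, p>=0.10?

Group means [38.40, 35.70, 31.82], grand mean 34.577
SSB = Σnᵢ(x̄ᵢ−x̄)² = 169.410; SSW = ΣΣ(x−x̄ᵢ)² = 668.936
MSB = 169.410/2 = 84.7049; MSW = 668.936/23 = 29.0842
F = MSB/MSW = 2.9124
df = (2, 23)
p-value (upper-tail) = 0.07457
→ bracket: 0.05<=p<0.10

p-value bracket: 0.05<=p<0.10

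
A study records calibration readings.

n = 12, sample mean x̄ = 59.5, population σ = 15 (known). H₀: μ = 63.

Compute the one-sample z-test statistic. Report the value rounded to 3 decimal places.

SE = σ/√n = 15/√12 = 4.3301
z = (x̄−μ₀)/SE = (59.5−63)/4.3301 = -0.8083

test statistic = -0.808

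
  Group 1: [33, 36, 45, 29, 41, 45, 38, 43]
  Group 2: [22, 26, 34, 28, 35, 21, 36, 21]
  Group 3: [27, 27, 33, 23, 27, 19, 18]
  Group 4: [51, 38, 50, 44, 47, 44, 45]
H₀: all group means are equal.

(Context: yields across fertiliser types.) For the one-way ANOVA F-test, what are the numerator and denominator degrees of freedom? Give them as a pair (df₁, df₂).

degrees of freedom = [3, 26]

k = 4 groups, N = 30 total
df = (k−1, N−k) = (4−1, 30−4) = (3, 26)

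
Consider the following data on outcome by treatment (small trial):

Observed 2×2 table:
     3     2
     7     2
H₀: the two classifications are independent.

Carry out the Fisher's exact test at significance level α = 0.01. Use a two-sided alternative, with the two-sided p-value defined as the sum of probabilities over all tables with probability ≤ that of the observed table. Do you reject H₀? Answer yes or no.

reject H₀: no

Margins: r₁=5, r₂=9, c₁=10, c₂=4, n=14
p_obs = C(5,3)·C(9,7)/C(14,10); sum pmf over tables with pmf ≤ p_obs
p-value (two-sided) = 0.58042
At α=0.01: p ≥ α → fail to reject H₀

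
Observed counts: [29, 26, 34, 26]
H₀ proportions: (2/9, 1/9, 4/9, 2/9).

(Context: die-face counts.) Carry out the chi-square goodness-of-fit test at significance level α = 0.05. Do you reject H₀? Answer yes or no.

reject H₀: yes

n = 115; E_i = n·p_i = [25.56, 12.78, 51.11, 25.56]
χ² = (29−25.56)²/25.56 + (26−12.78)²/12.78 + (34−51.11)²/51.11 + (26−25.56)²/25.56 = 19.8826
df = 3
p-value (upper-tail) = 0.00018
At α=0.05: p < α → reject H₀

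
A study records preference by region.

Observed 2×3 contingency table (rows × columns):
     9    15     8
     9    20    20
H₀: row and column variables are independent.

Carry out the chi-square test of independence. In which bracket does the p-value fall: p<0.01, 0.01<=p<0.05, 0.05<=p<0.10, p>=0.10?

p-value bracket: p>=0.10

Row totals [32, 49], col totals [18, 35, 28], n=81
χ² = (9−7.11)²/7.11 + (15−13.83)²/13.83 + (8−11.06)²/11.06 + (9−10.89)²/10.89 + (20−21.17)²/21.17 + (20−16.94)²/16.94 = 2.3947
df = 2
p-value (upper-tail) = 0.30199
→ bracket: p>=0.10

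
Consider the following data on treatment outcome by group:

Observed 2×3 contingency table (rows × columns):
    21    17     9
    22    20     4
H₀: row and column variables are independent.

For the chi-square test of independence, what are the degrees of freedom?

df = (r−1)(c−1) = (2−1)·(3−1) = 2

degrees of freedom = 2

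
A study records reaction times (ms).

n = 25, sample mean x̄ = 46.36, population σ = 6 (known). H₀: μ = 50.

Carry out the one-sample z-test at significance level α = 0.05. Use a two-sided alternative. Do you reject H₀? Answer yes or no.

reject H₀: yes

SE = σ/√n = 6/√25 = 1.2000
z = (x̄−μ₀)/SE = (46.36−50)/1.2000 = -3.0333
p-value (two-sided) = 0.00242
At α=0.05: p < α → reject H₀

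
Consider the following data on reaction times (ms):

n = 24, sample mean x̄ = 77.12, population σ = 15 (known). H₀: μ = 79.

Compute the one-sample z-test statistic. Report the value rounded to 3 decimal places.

SE = σ/√n = 15/√24 = 3.0619
z = (x̄−μ₀)/SE = (77.12−79)/3.0619 = -0.6140

test statistic = -0.614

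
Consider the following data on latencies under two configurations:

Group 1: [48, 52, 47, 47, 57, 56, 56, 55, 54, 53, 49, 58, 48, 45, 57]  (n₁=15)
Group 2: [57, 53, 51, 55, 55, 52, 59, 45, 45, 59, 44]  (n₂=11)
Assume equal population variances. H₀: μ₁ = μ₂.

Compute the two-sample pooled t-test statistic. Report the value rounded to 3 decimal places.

x̄₁=52.133, s₁=4.406, n₁=15
x̄₂=52.273, s₂=5.515, n₂=11
s_p² = [14·4.406² + 10·5.515²]/24 = 23.9965
SE = √(s_p²·(1/15+1/11)) = 1.9445
t = (52.133−52.273)/1.9445 = -0.0717
df = 24

test statistic = -0.072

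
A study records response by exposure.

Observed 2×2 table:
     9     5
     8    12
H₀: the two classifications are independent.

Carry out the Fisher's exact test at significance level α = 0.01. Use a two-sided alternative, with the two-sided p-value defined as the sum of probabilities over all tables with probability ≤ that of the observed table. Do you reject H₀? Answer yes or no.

Margins: r₁=14, r₂=20, c₁=17, c₂=17, n=34
p_obs = C(14,9)·C(20,8)/C(34,17); sum pmf over tables with pmf ≤ p_obs
p-value (two-sided) = 0.29600
At α=0.01: p ≥ α → fail to reject H₀

reject H₀: no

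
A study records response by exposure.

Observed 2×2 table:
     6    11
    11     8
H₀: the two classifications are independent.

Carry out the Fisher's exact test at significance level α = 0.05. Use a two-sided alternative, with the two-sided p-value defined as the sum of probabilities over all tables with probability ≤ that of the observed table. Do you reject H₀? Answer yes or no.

Margins: r₁=17, r₂=19, c₁=17, c₂=19, n=36
p_obs = C(17,6)·C(19,11)/C(36,17); sum pmf over tables with pmf ≤ p_obs
p-value (two-sided) = 0.20214
At α=0.05: p ≥ α → fail to reject H₀

reject H₀: no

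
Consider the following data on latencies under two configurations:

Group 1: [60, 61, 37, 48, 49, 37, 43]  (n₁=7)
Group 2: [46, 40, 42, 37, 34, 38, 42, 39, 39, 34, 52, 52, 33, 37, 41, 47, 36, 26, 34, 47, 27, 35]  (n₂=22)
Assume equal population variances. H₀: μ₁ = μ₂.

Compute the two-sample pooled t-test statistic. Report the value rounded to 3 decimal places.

x̄₁=47.857, s₁=9.839, n₁=7
x̄₂=39.000, s₂=6.887, n₂=22
s_p² = [6·9.839² + 21·6.887²]/27 = 58.4021
SE = √(s_p²·(1/7+1/22)) = 3.3163
t = (47.857−39.000)/3.3163 = 2.6708
df = 27

test statistic = 2.671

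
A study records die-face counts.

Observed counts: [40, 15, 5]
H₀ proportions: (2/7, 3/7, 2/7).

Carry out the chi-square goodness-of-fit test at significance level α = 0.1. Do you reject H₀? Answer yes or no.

reject H₀: yes

n = 60; E_i = n·p_i = [17.14, 25.71, 17.14]
χ² = (40−17.14)²/17.14 + (15−25.71)²/25.71 + (5−17.14)²/17.14 = 43.5417
df = 2
p-value (upper-tail) = 0.00000
At α=0.1: p < α → reject H₀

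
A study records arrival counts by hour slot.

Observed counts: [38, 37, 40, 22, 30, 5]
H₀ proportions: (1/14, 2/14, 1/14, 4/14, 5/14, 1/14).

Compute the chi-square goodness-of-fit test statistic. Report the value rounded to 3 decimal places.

test statistic = 158.017

n = 172; E_i = n·p_i = [12.29, 24.57, 12.29, 49.14, 61.43, 12.29]
χ² = (38−12.29)²/12.29 + (37−24.57)²/24.57 + (40−12.29)²/12.29 + (22−49.14)²/49.14 + (30−61.43)²/61.43 + (5−12.29)²/12.29 = 158.0174
df = 5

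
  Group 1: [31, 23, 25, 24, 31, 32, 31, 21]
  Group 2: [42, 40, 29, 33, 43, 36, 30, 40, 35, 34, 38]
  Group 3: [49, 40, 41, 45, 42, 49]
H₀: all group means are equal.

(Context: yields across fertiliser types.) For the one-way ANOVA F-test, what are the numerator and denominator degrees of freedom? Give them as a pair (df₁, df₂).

k = 3 groups, N = 25 total
df = (k−1, N−k) = (3−1, 25−3) = (2, 22)

degrees of freedom = [2, 22]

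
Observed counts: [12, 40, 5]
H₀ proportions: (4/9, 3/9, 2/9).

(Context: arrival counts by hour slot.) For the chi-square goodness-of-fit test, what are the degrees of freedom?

df = k − 1 = 3 − 1 = 2

degrees of freedom = 2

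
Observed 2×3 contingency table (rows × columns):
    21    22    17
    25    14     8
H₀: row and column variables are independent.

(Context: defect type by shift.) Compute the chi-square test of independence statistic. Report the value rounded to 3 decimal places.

Row totals [60, 47], col totals [46, 36, 25], n=107
χ² = (21−25.79)²/25.79 + (22−20.19)²/20.19 + (17−14.02)²/14.02 + (25−20.21)²/20.21 + (14−15.81)²/15.81 + (8−10.98)²/10.98 = 3.8429
df = 2

test statistic = 3.843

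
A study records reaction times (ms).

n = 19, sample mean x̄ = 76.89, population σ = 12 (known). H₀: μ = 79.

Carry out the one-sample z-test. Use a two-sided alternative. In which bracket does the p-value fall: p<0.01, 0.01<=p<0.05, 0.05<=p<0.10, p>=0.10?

SE = σ/√n = 12/√19 = 2.7530
z = (x̄−μ₀)/SE = (76.89−79)/2.7530 = -0.7664
p-value (two-sided) = 0.44341
→ bracket: p>=0.10

p-value bracket: p>=0.10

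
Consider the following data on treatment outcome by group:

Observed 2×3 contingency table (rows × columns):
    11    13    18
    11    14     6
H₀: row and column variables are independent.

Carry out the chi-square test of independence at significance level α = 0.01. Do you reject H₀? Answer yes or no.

reject H₀: no

Row totals [42, 31], col totals [22, 27, 24], n=73
χ² = (11−12.66)²/12.66 + (13−15.53)²/15.53 + (18−13.81)²/13.81 + (11−9.34)²/9.34 + (14−11.47)²/11.47 + (6−10.19)²/10.19 = 4.4813
df = 2
p-value (upper-tail) = 0.10639
At α=0.01: p ≥ α → fail to reject H₀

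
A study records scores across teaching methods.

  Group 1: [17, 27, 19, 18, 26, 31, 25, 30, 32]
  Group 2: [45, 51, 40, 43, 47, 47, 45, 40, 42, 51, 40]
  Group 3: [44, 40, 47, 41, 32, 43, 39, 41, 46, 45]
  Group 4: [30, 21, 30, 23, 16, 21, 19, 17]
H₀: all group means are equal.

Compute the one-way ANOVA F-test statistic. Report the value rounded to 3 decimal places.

test statistic = 52.357

Group means [25.00, 44.64, 41.80, 22.12], grand mean 34.500
SSB = Σnᵢ(x̄ᵢ−x̄)² = 3700.480; SSW = ΣΣ(x−x̄ᵢ)² = 801.020
MSB = 3700.480/3 = 1233.4932; MSW = 801.020/34 = 23.5594
F = MSB/MSW = 52.3567
df = (3, 34)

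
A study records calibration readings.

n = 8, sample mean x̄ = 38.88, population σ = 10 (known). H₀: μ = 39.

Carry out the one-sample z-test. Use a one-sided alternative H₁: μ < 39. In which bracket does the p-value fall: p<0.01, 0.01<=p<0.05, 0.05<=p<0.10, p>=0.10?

SE = σ/√n = 10/√8 = 3.5355
z = (x̄−μ₀)/SE = (38.88−39)/3.5355 = -0.0339
p-value (one-sided, H₁ less) = 0.48646
→ bracket: p>=0.10

p-value bracket: p>=0.10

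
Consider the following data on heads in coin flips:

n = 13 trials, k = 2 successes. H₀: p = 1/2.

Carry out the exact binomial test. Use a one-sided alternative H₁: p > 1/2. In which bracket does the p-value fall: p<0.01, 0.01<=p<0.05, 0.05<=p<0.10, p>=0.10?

p-value bracket: p>=0.10

Exact binomial: n=13, k=2, p₀=1/2=0.5000
P(X≥2) from Σ C(n,i)·p₀^i·(1−p₀)^(n−i)
p-value (one-sided, H₁ greater) = 0.99829
→ bracket: p>=0.10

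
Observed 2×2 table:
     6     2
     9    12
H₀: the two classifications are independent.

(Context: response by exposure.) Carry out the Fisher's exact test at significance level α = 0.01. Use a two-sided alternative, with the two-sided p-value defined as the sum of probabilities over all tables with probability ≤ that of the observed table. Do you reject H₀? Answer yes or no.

Margins: r₁=8, r₂=21, c₁=15, c₂=14, n=29
p_obs = C(8,6)·C(21,9)/C(29,15); sum pmf over tables with pmf ≤ p_obs
p-value (two-sided) = 0.21476
At α=0.01: p ≥ α → fail to reject H₀

reject H₀: no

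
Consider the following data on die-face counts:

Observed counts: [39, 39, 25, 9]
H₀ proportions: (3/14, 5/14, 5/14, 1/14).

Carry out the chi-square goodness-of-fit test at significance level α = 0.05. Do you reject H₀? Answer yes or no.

reject H₀: yes

n = 112; E_i = n·p_i = [24.00, 40.00, 40.00, 8.00]
χ² = (39−24.00)²/24.00 + (39−40.00)²/40.00 + (25−40.00)²/40.00 + (9−8.00)²/8.00 = 15.1500
df = 3
p-value (upper-tail) = 0.00169
At α=0.05: p < α → reject H₀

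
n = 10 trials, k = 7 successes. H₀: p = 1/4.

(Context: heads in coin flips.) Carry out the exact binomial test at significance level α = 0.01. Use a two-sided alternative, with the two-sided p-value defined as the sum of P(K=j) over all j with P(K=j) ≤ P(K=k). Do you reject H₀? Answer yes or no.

Exact binomial: n=10, k=7, p₀=1/4=0.2500
P(X=j) = C(n,j)·p₀^j·(1−p₀)^(n−j); p = Σ P(X=j) over j with P(X=j) ≤ P(X=7)
p-value (two-sided) = 0.00351
At α=0.01: p < α → reject H₀

reject H₀: yes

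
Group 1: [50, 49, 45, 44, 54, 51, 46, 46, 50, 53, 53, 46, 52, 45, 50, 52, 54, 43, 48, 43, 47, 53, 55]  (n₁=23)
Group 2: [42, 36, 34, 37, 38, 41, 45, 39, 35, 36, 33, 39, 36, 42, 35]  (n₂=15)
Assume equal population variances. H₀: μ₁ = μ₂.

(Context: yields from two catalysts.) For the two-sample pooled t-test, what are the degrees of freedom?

degrees of freedom = 36

df = n₁ + n₂ − 2 = 23 + 15 − 2 = 36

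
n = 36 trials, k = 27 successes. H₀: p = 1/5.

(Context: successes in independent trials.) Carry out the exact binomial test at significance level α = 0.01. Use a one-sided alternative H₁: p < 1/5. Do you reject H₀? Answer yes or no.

reject H₀: no

Exact binomial: n=36, k=27, p₀=1/5=0.2000
P(X≤27) from Σ C(n,i)·p₀^i·(1−p₀)^(n−i)
p-value (one-sided, H₁ less) = 1.00000
At α=0.01: p ≥ α → fail to reject H₀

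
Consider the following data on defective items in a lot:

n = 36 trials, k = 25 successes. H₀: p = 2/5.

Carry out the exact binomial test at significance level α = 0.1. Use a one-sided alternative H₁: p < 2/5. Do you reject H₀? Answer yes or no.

reject H₀: no

Exact binomial: n=36, k=25, p₀=2/5=0.4000
P(X≤25) from Σ C(n,i)·p₀^i·(1−p₀)^(n−i)
p-value (one-sided, H₁ less) = 0.99991
At α=0.1: p ≥ α → fail to reject H₀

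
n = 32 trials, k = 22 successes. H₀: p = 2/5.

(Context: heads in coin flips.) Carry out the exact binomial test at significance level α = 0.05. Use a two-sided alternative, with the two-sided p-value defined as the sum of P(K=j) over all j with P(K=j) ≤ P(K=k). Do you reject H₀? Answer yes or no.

reject H₀: yes

Exact binomial: n=32, k=22, p₀=2/5=0.4000
P(X=j) = C(n,j)·p₀^j·(1−p₀)^(n−j); p = Σ P(X=j) over j with P(X=j) ≤ P(X=22)
p-value (two-sided) = 0.00165
At α=0.05: p < α → reject H₀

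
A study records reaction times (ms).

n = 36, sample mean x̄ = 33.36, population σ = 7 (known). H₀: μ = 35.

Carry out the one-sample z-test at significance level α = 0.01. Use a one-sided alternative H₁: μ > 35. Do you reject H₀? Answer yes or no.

reject H₀: no

SE = σ/√n = 7/√36 = 1.1667
z = (x̄−μ₀)/SE = (33.36−35)/1.1667 = -1.4057
p-value (one-sided, H₁ greater) = 0.92010
At α=0.01: p ≥ α → fail to reject H₀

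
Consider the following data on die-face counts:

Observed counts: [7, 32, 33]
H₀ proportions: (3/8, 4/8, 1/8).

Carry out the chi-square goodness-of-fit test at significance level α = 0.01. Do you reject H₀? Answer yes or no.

reject H₀: yes

n = 72; E_i = n·p_i = [27.00, 36.00, 9.00]
χ² = (7−27.00)²/27.00 + (32−36.00)²/36.00 + (33−9.00)²/9.00 = 79.2593
df = 2
p-value (upper-tail) = 0.00000
At α=0.01: p < α → reject H₀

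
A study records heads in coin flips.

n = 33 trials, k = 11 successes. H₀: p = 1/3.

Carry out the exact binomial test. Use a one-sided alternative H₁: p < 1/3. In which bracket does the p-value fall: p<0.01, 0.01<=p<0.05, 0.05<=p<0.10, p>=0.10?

p-value bracket: p>=0.10

Exact binomial: n=33, k=11, p₀=1/3=0.3333
P(X≤11) from Σ C(n,i)·p₀^i·(1−p₀)^(n−i)
p-value (one-sided, H₁ less) = 0.58091
→ bracket: p>=0.10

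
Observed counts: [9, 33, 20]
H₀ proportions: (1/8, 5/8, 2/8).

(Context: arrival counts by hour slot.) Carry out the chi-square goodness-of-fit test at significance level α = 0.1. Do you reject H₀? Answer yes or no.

reject H₀: no

n = 62; E_i = n·p_i = [7.75, 38.75, 15.50]
χ² = (9−7.75)²/7.75 + (33−38.75)²/38.75 + (20−15.50)²/15.50 = 2.3613
df = 2
p-value (upper-tail) = 0.30708
At α=0.1: p ≥ α → fail to reject H₀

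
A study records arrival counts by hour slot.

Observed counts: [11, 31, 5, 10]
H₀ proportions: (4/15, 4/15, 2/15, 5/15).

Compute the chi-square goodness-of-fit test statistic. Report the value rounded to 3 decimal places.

test statistic = 22.737

n = 57; E_i = n·p_i = [15.20, 15.20, 7.60, 19.00]
χ² = (11−15.20)²/15.20 + (31−15.20)²/15.20 + (5−7.60)²/7.60 + (10−19.00)²/19.00 = 22.7368
df = 3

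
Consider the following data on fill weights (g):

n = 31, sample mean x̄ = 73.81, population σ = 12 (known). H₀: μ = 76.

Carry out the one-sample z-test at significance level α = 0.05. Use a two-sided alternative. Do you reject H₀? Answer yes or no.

SE = σ/√n = 12/√31 = 2.1553
z = (x̄−μ₀)/SE = (73.81−76)/2.1553 = -1.0161
p-value (two-sided) = 0.30957
At α=0.05: p ≥ α → fail to reject H₀

reject H₀: no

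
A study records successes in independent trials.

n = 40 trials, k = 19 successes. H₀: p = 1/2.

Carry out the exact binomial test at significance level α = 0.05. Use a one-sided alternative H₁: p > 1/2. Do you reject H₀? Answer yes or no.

reject H₀: no

Exact binomial: n=40, k=19, p₀=1/2=0.5000
P(X≥19) from Σ C(n,i)·p₀^i·(1−p₀)^(n−i)
p-value (one-sided, H₁ greater) = 0.68209
At α=0.05: p ≥ α → fail to reject H₀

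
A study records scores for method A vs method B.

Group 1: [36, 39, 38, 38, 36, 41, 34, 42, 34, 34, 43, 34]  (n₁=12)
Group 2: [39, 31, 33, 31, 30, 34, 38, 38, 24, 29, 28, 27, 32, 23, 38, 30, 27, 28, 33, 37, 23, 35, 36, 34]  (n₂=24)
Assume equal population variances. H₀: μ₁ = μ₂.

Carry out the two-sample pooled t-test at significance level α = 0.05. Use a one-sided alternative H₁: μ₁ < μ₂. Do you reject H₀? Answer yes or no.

x̄₁=37.417, s₁=3.288, n₁=12
x̄₂=31.583, s₂=4.845, n₂=24
s_p² = [11·3.288² + 23·4.845²]/34 = 19.3750
SE = √(s_p²·(1/12+1/24)) = 1.5562
t = (37.417−31.583)/1.5562 = 3.7484
df = 34
p-value (one-sided, H₁ less) = 0.99967
At α=0.05: p ≥ α → fail to reject H₀

reject H₀: no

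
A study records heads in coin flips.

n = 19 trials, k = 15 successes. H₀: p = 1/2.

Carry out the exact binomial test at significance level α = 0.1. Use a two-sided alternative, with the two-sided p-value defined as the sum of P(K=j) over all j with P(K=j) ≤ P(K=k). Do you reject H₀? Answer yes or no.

reject H₀: yes

Exact binomial: n=19, k=15, p₀=1/2=0.5000
P(X=j) = C(n,j)·p₀^j·(1−p₀)^(n−j); p = Σ P(X=j) over j with P(X=j) ≤ P(X=15)
p-value (two-sided) = 0.01921
At α=0.1: p < α → reject H₀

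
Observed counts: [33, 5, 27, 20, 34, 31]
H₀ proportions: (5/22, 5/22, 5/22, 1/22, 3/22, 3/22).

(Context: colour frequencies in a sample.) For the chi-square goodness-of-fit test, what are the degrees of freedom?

df = k − 1 = 6 − 1 = 5

degrees of freedom = 5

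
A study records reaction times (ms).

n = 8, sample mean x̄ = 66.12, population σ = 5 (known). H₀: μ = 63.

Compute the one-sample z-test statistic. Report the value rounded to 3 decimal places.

test statistic = 1.765

SE = σ/√n = 5/√8 = 1.7678
z = (x̄−μ₀)/SE = (66.12−63)/1.7678 = 1.7649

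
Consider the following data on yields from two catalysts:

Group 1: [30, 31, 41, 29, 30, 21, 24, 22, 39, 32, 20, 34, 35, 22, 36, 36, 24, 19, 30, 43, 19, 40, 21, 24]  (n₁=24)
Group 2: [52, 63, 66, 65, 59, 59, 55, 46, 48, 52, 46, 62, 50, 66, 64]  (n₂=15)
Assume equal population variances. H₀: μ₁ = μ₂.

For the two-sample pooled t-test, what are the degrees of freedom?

degrees of freedom = 37

df = n₁ + n₂ − 2 = 24 + 15 − 2 = 37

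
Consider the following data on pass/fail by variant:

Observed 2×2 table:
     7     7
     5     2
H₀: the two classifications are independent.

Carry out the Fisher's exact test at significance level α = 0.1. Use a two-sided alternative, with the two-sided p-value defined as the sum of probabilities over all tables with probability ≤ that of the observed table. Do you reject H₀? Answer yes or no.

Margins: r₁=14, r₂=7, c₁=12, c₂=9, n=21
p_obs = C(14,7)·C(7,5)/C(21,12); sum pmf over tables with pmf ≤ p_obs
p-value (two-sided) = 0.64241
At α=0.1: p ≥ α → fail to reject H₀

reject H₀: no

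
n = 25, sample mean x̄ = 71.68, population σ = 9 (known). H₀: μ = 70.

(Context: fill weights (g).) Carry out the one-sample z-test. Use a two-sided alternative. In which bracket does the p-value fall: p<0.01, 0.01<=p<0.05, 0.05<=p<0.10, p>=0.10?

SE = σ/√n = 9/√25 = 1.8000
z = (x̄−μ₀)/SE = (71.68−70)/1.8000 = 0.9333
p-value (two-sided) = 0.35065
→ bracket: p>=0.10

p-value bracket: p>=0.10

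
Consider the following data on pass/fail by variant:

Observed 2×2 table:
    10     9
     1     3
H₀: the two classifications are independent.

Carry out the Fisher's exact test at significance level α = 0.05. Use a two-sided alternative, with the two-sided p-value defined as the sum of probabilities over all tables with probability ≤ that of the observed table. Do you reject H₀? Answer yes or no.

Margins: r₁=19, r₂=4, c₁=11, c₂=12, n=23
p_obs = C(19,10)·C(4,1)/C(23,11); sum pmf over tables with pmf ≤ p_obs
p-value (two-sided) = 0.59006
At α=0.05: p ≥ α → fail to reject H₀

reject H₀: no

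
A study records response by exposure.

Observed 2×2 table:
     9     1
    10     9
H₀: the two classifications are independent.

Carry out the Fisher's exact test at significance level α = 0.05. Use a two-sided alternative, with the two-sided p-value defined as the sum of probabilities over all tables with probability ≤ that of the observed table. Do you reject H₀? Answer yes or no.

Margins: r₁=10, r₂=19, c₁=19, c₂=10, n=29
p_obs = C(10,9)·C(19,10)/C(29,19); sum pmf over tables with pmf ≤ p_obs
p-value (two-sided) = 0.09757
At α=0.05: p ≥ α → fail to reject H₀

reject H₀: no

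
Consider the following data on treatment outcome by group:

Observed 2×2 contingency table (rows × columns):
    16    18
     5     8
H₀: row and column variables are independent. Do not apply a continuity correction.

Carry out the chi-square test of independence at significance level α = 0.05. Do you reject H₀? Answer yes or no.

reject H₀: no

Row totals [34, 13], col totals [21, 26], n=47
χ² = (16−15.19)²/15.19 + (18−18.81)²/18.81 + (5−5.81)²/5.81 + (8−7.19)²/7.19 = 0.2812
df = 1
p-value (upper-tail) = 0.59590
At α=0.05: p ≥ α → fail to reject H₀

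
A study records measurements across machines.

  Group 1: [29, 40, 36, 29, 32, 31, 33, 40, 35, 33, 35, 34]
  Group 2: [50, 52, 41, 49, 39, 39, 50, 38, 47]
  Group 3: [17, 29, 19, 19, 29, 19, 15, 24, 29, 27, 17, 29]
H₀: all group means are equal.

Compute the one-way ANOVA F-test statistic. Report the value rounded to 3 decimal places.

test statistic = 51.799

Group means [33.92, 45.00, 22.75], grand mean 32.879
SSB = Σnᵢ(x̄ᵢ−x̄)² = 2566.348; SSW = ΣΣ(x−x̄ᵢ)² = 743.167
MSB = 2566.348/2 = 1283.1742; MSW = 743.167/30 = 24.7722
F = MSB/MSW = 51.7989
df = (2, 30)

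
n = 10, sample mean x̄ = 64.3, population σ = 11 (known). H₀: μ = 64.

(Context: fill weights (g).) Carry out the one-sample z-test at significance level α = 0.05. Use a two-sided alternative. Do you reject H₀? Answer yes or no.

SE = σ/√n = 11/√10 = 3.4785
z = (x̄−μ₀)/SE = (64.3−64)/3.4785 = 0.0862
p-value (two-sided) = 0.93127
At α=0.05: p ≥ α → fail to reject H₀

reject H₀: no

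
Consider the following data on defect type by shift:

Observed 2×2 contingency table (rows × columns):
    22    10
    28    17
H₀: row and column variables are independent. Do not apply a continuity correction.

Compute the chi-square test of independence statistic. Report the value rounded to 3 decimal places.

test statistic = 0.350

Row totals [32, 45], col totals [50, 27], n=77
χ² = (22−20.78)²/20.78 + (10−11.22)²/11.22 + (28−29.22)²/29.22 + (17−15.78)²/15.78 = 0.3500
df = 1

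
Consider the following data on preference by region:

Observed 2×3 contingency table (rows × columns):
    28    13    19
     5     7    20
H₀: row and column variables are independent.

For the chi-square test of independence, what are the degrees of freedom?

df = (r−1)(c−1) = (2−1)·(3−1) = 2

degrees of freedom = 2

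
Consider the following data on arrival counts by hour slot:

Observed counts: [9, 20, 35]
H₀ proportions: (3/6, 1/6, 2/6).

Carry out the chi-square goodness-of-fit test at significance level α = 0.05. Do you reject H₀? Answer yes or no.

n = 64; E_i = n·p_i = [32.00, 10.67, 21.33]
χ² = (9−32.00)²/32.00 + (20−10.67)²/10.67 + (35−21.33)²/21.33 = 33.4531
df = 2
p-value (upper-tail) = 0.00000
At α=0.05: p < α → reject H₀

reject H₀: yes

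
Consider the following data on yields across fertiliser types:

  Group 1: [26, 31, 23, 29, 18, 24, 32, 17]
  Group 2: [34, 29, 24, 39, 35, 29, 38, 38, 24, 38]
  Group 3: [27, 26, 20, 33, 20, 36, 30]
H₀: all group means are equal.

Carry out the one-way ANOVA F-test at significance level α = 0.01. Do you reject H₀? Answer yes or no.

reject H₀: no

Group means [25.00, 32.80, 27.43], grand mean 28.800
SSB = Σnᵢ(x̄ᵢ−x̄)² = 288.686; SSW = ΣΣ(x−x̄ᵢ)² = 753.314
MSB = 288.686/2 = 144.3429; MSW = 753.314/22 = 34.2416
F = MSB/MSW = 4.2154
df = (2, 22)
p-value (upper-tail) = 0.02820
At α=0.01: p ≥ α → fail to reject H₀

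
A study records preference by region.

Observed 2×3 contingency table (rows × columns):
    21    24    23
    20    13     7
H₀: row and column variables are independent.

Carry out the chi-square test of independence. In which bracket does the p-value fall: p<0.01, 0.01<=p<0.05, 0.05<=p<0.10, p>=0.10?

p-value bracket: 0.05<=p<0.10

Row totals [68, 40], col totals [41, 37, 30], n=108
χ² = (21−25.81)²/25.81 + (24−23.30)²/23.30 + (23−18.89)²/18.89 + (20−15.19)²/15.19 + (13−13.70)²/13.70 + (7−11.11)²/11.11 = 4.8980
df = 2
p-value (upper-tail) = 0.08638
→ bracket: 0.05<=p<0.10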